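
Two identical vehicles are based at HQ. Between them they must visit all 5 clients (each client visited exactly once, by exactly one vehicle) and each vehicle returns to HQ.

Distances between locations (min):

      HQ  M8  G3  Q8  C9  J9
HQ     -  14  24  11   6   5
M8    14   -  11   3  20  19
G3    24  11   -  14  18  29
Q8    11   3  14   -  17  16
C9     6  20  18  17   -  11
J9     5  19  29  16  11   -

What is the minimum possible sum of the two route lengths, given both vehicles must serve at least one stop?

Minimum combined distance: 59 min.

There are 2^4 − 1 = 15 ways to divide the 5 stops into two non-empty groups. For each, the best each vehicle can do is its own shortest tour through its group:
  {M8} + {G3, Q8, C9, J9}: 28 + 59 = 87
  {G3} + {M8, Q8, C9, J9}: 48 + 50 = 98
  {M8, G3} + {Q8, C9, J9}: 49 + 44 = 93
  {Q8} + {M8, G3, C9, J9}: 22 + 59 = 81
  {M8, Q8} + {G3, C9, J9}: 28 + 58 = 86
  {G3, Q8} + {M8, C9, J9}: 49 + 50 = 99
  … (15 splits in total)
  {M8, G3, Q8, C9} + {J9}: 49 + 10 = 59  ← best
Best: vehicle 1 HQ → Q8 → M8 → G3 → C9 → HQ = 49; vehicle 2 HQ → J9 → HQ = 10; combined 59.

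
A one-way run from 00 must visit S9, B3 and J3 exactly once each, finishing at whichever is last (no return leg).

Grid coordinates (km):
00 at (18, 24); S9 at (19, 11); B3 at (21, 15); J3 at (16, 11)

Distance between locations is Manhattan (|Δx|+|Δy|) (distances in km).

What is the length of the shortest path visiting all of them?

Shortest open route: 21 km.

There are 3! = 6 possible orderings.
00 → S9 → B3 → J3: 14+6+9 = 29
00 → S9 → J3 → B3: 14+3+9 = 26
00 → B3 → S9 → J3: 12+6+3 = 21
00 → B3 → J3 → S9: 12+9+3 = 24
00 → J3 → S9 → B3: 15+3+6 = 24
00 → J3 → B3 → S9: 15+9+6 = 30
The minimum is 21.
One shortest path: 00 → B3 → S9 → J3.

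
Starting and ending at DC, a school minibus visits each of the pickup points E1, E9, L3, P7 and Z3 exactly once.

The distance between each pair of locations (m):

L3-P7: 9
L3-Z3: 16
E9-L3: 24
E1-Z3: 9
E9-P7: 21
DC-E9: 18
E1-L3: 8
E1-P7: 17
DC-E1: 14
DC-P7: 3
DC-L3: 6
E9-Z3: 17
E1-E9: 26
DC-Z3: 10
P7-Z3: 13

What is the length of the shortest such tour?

64 m — the shortest possible round trip.

There are 60 distinct closed tours to check (reversals are equivalent).
DC→E1→E9→L3→P7→Z3→DC: 14+26+24+9+13+10 = 96
DC→E1→E9→L3→Z3→P7→DC: 14+26+24+16+13+3 = 96
DC→E1→E9→P7→L3→Z3→DC: 14+26+21+9+16+10 = 96
DC→E1→E9→P7→Z3→L3→DC: 14+26+21+13+16+6 = 96
DC→E1→E9→Z3→L3→P7→DC: 14+26+17+16+9+3 = 85
DC→E1→E9→Z3→P7→L3→DC: 14+26+17+13+9+6 = 85
DC→E1→L3→E9→P7→Z3→DC: 14+8+24+21+13+10 = 90
DC→E1→L3→E9→Z3→P7→DC: 14+8+24+17+13+3 = 79
DC→E1→L3→P7→E9→Z3→DC: 14+8+9+21+17+10 = 79
DC→E1→L3→P7→Z3→E9→DC: 14+8+9+13+17+18 = 79
DC→E1→L3→Z3→E9→P7→DC: 14+8+16+17+21+3 = 79
DC→E1→L3→Z3→P7→E9→DC: 14+8+16+13+21+18 = 90
DC→E1→P7→E9→L3→Z3→DC: 14+17+21+24+16+10 = 102
DC→E1→P7→E9→Z3→L3→DC: 14+17+21+17+16+6 = 91
… (46 more)
DC→E9→Z3→E1→L3→P7→DC: 18+17+9+8+9+3 = 64  ← best
The minimum is 64.
One optimal route: DC → E9 → Z3 → E1 → L3 → P7 → DC (or its reverse).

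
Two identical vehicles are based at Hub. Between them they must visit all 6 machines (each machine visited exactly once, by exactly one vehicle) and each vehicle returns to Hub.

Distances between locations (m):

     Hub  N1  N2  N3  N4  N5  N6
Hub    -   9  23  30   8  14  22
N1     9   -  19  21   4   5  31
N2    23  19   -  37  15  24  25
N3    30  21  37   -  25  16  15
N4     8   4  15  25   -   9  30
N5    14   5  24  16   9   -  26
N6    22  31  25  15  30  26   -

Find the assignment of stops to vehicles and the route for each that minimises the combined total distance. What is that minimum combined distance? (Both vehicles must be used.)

There are 2^5 − 1 = 31 ways to divide the 6 stops into two non-empty groups. For each, the best each vehicle can do is its own shortest tour through its group:
  {N1} + {N2, N3, N4, N5, N6}: 18 + 93 = 111
  {N2} + {N1, N3, N4, N5, N6}: 46 + 70 = 116
  {N1, N2} + {N3, N4, N5, N6}: 51 + 70 = 121
  {N3} + {N1, N2, N4, N5, N6}: 60 + 85 = 145
  {N1, N3} + {N2, N4, N5, N6}: 60 + 85 = 145
  {N2, N3} + {N1, N4, N5, N6}: 90 + 65 = 155
  … (31 splits in total)
  {N4} + {N1, N2, N3, N5, N6}: 16 + 93 = 109  ← best
Best: vehicle 1 Hub → N4 → Hub = 16; vehicle 2 Hub → N1 → N5 → N3 → N6 → N2 → Hub = 93; combined 109.

Minimum combined distance: 109 m.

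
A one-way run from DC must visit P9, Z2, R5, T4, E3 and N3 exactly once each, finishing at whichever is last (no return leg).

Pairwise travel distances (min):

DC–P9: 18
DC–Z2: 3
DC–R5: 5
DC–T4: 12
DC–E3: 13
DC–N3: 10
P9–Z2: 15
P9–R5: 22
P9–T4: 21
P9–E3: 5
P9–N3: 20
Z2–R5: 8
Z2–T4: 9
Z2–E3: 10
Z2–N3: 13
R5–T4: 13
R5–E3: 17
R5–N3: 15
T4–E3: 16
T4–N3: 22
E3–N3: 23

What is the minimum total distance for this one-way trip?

There are 6! = 720 possible orderings.
DC → P9 → Z2 → R5 → T4 → E3 → N3: 18+15+8+13+16+23 = 93
DC → P9 → Z2 → R5 → T4 → N3 → E3: 18+15+8+13+22+23 = 99
DC → P9 → Z2 → R5 → E3 → T4 → N3: 18+15+8+17+16+22 = 96
DC → P9 → Z2 → R5 → E3 → N3 → T4: 18+15+8+17+23+22 = 103
DC → P9 → Z2 → R5 → N3 → T4 → E3: 18+15+8+15+22+16 = 94
DC → P9 → Z2 → R5 → N3 → E3 → T4: 18+15+8+15+23+16 = 95
DC → P9 → Z2 → T4 → R5 → E3 → N3: 18+15+9+13+17+23 = 95
DC → P9 → Z2 → T4 → R5 → N3 → E3: 18+15+9+13+15+23 = 93
… (712 more)
DC → R5 → T4 → Z2 → E3 → P9 → N3: 5+13+9+10+5+20 = 62  ← best
The minimum is 62.
One shortest path: DC → R5 → T4 → Z2 → E3 → P9 → N3.

Minimum one-way distance = 62 min.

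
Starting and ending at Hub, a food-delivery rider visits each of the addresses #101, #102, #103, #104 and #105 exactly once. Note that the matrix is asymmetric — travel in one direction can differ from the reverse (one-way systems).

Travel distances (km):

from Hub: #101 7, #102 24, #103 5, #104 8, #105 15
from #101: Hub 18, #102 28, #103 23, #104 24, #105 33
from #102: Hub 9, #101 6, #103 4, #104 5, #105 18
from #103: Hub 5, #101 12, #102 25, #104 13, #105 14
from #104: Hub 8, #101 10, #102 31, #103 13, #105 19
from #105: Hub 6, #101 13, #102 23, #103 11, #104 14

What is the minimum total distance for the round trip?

Hub → #101 → #102 → #103 → #104 → #105 → Hub: 7+28+4+13+19+6 = 77
Hub → #101 → #102 → #103 → #105 → #104 → Hub: 7+28+4+14+14+8 = 75
Hub → #101 → #102 → #104 → #103 → #105 → Hub: 7+28+5+13+14+6 = 73
Hub → #101 → #102 → #104 → #105 → #103 → Hub: 7+28+5+19+11+5 = 75
Hub → #101 → #102 → #105 → #103 → #104 → Hub: 7+28+18+11+13+8 = 85
Hub → #101 → #102 → #105 → #104 → #103 → Hub: 7+28+18+14+13+5 = 85
Hub → #101 → #103 → #102 → #104 → #105 → Hub: 7+23+25+5+19+6 = 85
Hub → #101 → #103 → #102 → #105 → #104 → Hub: 7+23+25+18+14+8 = 95
Hub → #101 → #103 → #104 → #102 → #105 → Hub: 7+23+13+31+18+6 = 98
Hub → #101 → #103 → #104 → #105 → #102 → Hub: 7+23+13+19+23+9 = 94
Hub → #101 → #103 → #105 → #102 → #104 → Hub: 7+23+14+23+5+8 = 80
Hub → #101 → #103 → #105 → #104 → #102 → Hub: 7+23+14+14+31+9 = 98
Hub → #101 → #104 → #102 → #103 → #105 → Hub: 7+24+31+4+14+6 = 86
Hub → #101 → #104 → #102 → #105 → #103 → Hub: 7+24+31+18+11+5 = 96
… (106 more)
Hub → #104 → #101 → #102 → #103 → #105 → Hub: 8+10+28+4+14+6 = 70  ← best
The minimum is 70.
One optimal route: Hub → #104 → #101 → #102 → #103 → #105 → Hub.

70 km — the shortest possible round trip.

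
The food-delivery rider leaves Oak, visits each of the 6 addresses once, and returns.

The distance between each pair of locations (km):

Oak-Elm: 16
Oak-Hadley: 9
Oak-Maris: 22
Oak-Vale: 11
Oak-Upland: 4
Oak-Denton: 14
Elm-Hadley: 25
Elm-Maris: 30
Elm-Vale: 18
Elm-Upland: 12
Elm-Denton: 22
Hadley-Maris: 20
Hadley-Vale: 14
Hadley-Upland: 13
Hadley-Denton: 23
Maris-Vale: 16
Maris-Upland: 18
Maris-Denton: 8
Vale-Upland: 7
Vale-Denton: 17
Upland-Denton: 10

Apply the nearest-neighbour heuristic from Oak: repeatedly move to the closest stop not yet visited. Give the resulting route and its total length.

From Oak: distances to unvisited — Upland=4, Hadley=9, Vale=11, Denton=14, Elm=16, Maris=22. Nearest is Upland (4).
From Upland: distances to unvisited — Vale=7, Denton=10, Elm=12, Hadley=13, Maris=18. Nearest is Vale (7).
From Vale: distances to unvisited — Hadley=14, Maris=16, Denton=17, Elm=18. Nearest is Hadley (14).
From Hadley: distances to unvisited — Maris=20, Denton=23, Elm=25. Nearest is Maris (20).
From Maris: distances to unvisited — Denton=8, Elm=30. Nearest is Denton (8).
From Denton: distances to unvisited — Elm=22. Nearest is Elm (22).
Return Elm→Oak: 16.
Total = 4 + 7 + 14 + 20 + 8 + 22 + 16 = 91.

91 km along Oak → Upland → Vale → Hadley → Maris → Denton → Elm → Oak.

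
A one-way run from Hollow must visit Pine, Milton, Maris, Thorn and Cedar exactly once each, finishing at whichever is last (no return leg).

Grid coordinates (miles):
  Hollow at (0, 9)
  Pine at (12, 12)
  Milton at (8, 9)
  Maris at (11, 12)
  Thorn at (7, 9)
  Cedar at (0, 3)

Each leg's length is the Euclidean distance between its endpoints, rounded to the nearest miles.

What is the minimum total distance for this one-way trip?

Shortest open route: 21 miles.

There are 5! = 120 possible orderings.
Hollow - Pine - Milton - Maris - Thorn - Cedar: 12+5+4+5+9 = 35
Hollow - Pine - Milton - Maris - Cedar - Thorn: 12+5+4+14+9 = 44
Hollow - Pine - Milton - Thorn - Maris - Cedar: 12+5+1+5+14 = 37
Hollow - Pine - Milton - Thorn - Cedar - Maris: 12+5+1+9+14 = 41
Hollow - Pine - Milton - Cedar - Maris - Thorn: 12+5+10+14+5 = 46
Hollow - Pine - Milton - Cedar - Thorn - Maris: 12+5+10+9+5 = 41
Hollow - Pine - Maris - Milton - Thorn - Cedar: 12+1+4+1+9 = 27
Hollow - Pine - Maris - Milton - Cedar - Thorn: 12+1+4+10+9 = 36
Hollow - Pine - Maris - Thorn - Milton - Cedar: 12+1+5+1+10 = 29
Hollow - Pine - Maris - Thorn - Cedar - Milton: 12+1+5+9+10 = 37
Hollow - Pine - Maris - Cedar - Milton - Thorn: 12+1+14+10+1 = 38
Hollow - Pine - Maris - Cedar - Thorn - Milton: 12+1+14+9+1 = 37
Hollow - Pine - Thorn - Milton - Maris - Cedar: 12+6+1+4+14 = 37
Hollow - Pine - Thorn - Milton - Cedar - Maris: 12+6+1+10+14 = 43
… (106 more)
Hollow - Cedar - Thorn - Milton - Maris - Pine: 6+9+1+4+1 = 21  ← best
The minimum is 21.
One shortest path: Hollow → Cedar → Thorn → Milton → Maris → Pine.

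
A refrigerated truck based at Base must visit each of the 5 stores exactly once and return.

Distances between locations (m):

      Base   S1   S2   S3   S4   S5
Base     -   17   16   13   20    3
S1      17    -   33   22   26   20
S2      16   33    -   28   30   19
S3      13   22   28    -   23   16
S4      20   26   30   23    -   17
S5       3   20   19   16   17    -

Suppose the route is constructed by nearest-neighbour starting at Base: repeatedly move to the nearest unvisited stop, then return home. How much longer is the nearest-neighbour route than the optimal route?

The nearest-neighbour route is 1 m longer than optimal.

From Base: S5=3, S3=13, S2=16, S1=17, S4=20 → choose S5 (3).
From S5: S3=16, S4=17, S2=19, S1=20 → choose S3 (16).
From S3: S1=22, S4=23, S2=28 → choose S1 (22).
From S1: S4=26, S2=33 → choose S4 (26).
From S4: S2=30 → choose S2 (30).
NN route Base → S5 → S3 → S1 → S4 → S2 → Base costs 113.
Optimal: Base → S2 → S3 → S1 → S4 → S5 → Base costs 112 (by enumerating all 60 distinct tours).
Excess = 113 − 112 = 1.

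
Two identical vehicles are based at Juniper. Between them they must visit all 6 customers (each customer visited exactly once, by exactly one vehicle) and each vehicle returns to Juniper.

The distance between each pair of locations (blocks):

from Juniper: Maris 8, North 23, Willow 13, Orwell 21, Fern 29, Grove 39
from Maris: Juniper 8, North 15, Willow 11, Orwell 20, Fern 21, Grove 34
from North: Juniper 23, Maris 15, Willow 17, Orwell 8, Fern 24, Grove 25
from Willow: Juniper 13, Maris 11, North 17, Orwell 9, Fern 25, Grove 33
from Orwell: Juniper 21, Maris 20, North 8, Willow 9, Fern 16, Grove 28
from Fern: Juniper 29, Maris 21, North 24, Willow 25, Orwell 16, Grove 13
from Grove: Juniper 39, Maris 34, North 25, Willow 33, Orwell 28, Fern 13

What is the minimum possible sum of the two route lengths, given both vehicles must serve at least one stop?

There are 2^5 − 1 = 31 ways to divide the 6 stops into two non-empty groups. For each, the best each vehicle can do is its own shortest tour through its group:
  {Maris} + {North, Willow, Orwell, Fern, Grove}: 16 + 97 = 113
  {North} + {Maris, Willow, Orwell, Fern, Grove}: 46 + 92 = 138
  {Maris, North} + {Willow, Orwell, Fern, Grove}: 46 + 90 = 136
  {Willow} + {Maris, North, Orwell, Fern, Grove}: 26 + 96 = 122
  {Maris, Willow} + {North, Orwell, Fern, Grove}: 32 + 96 = 128
  {North, Willow} + {Maris, Orwell, Fern, Grove}: 53 + 91 = 144
  … (31 splits in total)
Best: vehicle 1 Juniper → Maris → Juniper = 16; vehicle 2 Juniper → Willow → Orwell → North → Grove → Fern → Juniper = 97; combined 113.

Minimum combined distance: 113 blocks.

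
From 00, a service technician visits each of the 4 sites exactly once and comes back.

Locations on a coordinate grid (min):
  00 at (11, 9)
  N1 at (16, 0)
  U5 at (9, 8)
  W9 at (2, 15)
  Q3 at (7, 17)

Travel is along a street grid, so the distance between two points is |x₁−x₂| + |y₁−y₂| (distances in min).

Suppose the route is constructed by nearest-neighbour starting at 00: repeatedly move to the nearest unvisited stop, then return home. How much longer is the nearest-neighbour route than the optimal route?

2 min longer than the optimal tour.

From 00: U5=3, Q3=12, N1=14, W9=15 → choose U5 (3).
From U5: Q3=11, W9=14, N1=15 → choose Q3 (11).
From Q3: W9=7, N1=26 → choose W9 (7).
From W9: N1=29 → choose N1 (29).
NN route 00 → U5 → Q3 → W9 → N1 → 00 costs 64.
Optimal: 00 → N1 → U5 → W9 → Q3 → 00 costs 62 (by enumerating all 12 distinct tours).
Excess = 64 − 62 = 2.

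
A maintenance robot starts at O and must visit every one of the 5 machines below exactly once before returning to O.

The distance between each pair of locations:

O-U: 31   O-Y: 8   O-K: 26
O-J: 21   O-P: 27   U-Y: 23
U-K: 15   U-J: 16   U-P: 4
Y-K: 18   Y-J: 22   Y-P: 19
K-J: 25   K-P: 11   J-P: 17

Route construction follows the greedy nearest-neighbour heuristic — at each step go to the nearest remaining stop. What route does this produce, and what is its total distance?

O → [Y:8 / J:21 / K:26 / P:27 / U:31] → Y (8)
Y → [K:18 / P:19 / J:22 / U:23] → K (18)
K → [P:11 / U:15 / J:25] → P (11)
P → [U:4 / J:17] → U (4)
U → [J:16] → J (16)
Return J→O: 21.
Total = 8 + 18 + 11 + 4 + 16 + 21 = 78.

Total distance 78 via the nearest-neighbour route O → Y → K → P → U → J → O.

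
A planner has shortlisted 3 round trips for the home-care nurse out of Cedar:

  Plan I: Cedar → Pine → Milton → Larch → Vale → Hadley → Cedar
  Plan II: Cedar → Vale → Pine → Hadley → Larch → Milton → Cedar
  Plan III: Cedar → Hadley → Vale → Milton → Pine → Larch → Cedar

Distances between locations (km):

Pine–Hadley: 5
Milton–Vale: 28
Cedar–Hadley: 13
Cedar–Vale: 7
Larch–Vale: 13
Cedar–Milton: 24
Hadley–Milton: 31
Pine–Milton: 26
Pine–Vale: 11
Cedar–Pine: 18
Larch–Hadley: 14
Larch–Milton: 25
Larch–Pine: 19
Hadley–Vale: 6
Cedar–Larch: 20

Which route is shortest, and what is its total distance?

Plan I: 18 + 26 + 25 + 13 + 6 + 13 = 101
Plan II: 7 + 11 + 5 + 14 + 25 + 24 = 86
Plan III: 13 + 6 + 28 + 26 + 19 + 20 = 112

86 km — Plan II is the shortest.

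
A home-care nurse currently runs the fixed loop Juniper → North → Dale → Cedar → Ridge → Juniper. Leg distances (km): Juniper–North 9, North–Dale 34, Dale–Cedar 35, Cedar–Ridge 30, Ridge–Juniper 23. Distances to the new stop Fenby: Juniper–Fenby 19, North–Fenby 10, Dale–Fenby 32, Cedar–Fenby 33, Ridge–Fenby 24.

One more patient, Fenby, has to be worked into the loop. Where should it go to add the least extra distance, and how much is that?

Adding 8 km by placing Fenby on the North–Dale leg.

Insertion cost between consecutive stops i–j is d(i,Fenby) + d(Fenby,j) − d(i,j):
  between Juniper and North: 19 + 10 − 9 = 20
  between North and Dale: 10 + 32 − 34 = 8
  between Dale and Cedar: 32 + 33 − 35 = 30
  between Cedar and Ridge: 33 + 24 − 30 = 27
  between Ridge and Juniper: 24 + 19 − 23 = 20
Cheapest insertion is between North and Dale, adding 8.
New total = 131 + 8 = 139.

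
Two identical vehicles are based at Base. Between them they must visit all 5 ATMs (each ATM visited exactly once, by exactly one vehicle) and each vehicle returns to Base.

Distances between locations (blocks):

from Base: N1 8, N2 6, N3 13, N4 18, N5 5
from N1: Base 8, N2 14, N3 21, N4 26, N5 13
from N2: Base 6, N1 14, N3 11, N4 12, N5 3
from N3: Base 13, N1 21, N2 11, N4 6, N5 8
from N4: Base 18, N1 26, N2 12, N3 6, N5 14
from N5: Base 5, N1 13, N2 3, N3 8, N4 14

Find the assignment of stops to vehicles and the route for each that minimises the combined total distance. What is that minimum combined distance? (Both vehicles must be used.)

There are 2^4 − 1 = 15 ways to divide the 5 stops into two non-empty groups. For each, the best each vehicle can do is its own shortest tour through its group:
  {N1} + {N2, N3, N4, N5}: 16 + 37 = 53
  {N2} + {N1, N3, N4, N5}: 12 + 53 = 65
  {N1, N2} + {N3, N4, N5}: 28 + 37 = 65
  {N3} + {N1, N2, N4, N5}: 26 + 53 = 79
  {N1, N3} + {N2, N4, N5}: 42 + 37 = 79
  {N2, N3} + {N1, N4, N5}: 30 + 53 = 83
  … (15 splits in total)
Best: vehicle 1 Base → N1 → Base = 16; vehicle 2 Base → N2 → N4 → N3 → N5 → Base = 37; combined 53.

53 blocks — the smallest possible combined total.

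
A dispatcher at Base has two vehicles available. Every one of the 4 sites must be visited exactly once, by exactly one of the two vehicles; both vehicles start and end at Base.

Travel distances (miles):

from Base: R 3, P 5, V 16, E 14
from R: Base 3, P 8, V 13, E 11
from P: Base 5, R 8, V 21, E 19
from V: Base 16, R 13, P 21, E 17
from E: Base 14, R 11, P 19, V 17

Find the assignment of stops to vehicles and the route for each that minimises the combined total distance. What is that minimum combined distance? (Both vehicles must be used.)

57 miles — the smallest possible combined total.

Check every non-empty split of the stops between the two vehicles; for each half take its own optimal tour:
  {R} + {P, V, E}: 6 + 57 = 63
  {P} + {R, V, E}: 10 + 47 = 57
  {R, P} + {V, E}: 16 + 47 = 63
  {V} + {R, P, E}: 32 + 38 = 70
  {R, V} + {P, E}: 32 + 38 = 70
  {P, V} + {R, E}: 42 + 28 = 70
  … (7 splits in total)
Best: vehicle 1 Base → P → Base = 10; vehicle 2 Base → R → V → E → Base = 47; combined 57.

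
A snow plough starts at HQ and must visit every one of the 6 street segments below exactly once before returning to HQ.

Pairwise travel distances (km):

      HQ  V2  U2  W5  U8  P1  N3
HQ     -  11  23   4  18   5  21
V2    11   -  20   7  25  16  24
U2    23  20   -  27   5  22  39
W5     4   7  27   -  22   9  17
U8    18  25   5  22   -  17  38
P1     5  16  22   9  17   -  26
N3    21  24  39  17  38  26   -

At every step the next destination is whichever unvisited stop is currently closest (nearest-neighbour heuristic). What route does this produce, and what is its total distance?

Nearest-neighbour total = 109 km; route HQ → W5 → V2 → P1 → U8 → U2 → N3 → HQ.

From HQ: distances to unvisited — W5=4, P1=5, V2=11, U8=18, N3=21, U2=23. Nearest is W5 (4).
From W5: distances to unvisited — V2=7, P1=9, N3=17, U8=22, U2=27. Nearest is V2 (7).
From V2: distances to unvisited — P1=16, U2=20, N3=24, U8=25. Nearest is P1 (16).
From P1: distances to unvisited — U8=17, U2=22, N3=26. Nearest is U8 (17).
From U8: distances to unvisited — U2=5, N3=38. Nearest is U2 (5).
From U2: distances to unvisited — N3=39. Nearest is N3 (39).
Return N3→HQ: 21.
Total = 4 + 7 + 16 + 17 + 5 + 39 + 21 = 109.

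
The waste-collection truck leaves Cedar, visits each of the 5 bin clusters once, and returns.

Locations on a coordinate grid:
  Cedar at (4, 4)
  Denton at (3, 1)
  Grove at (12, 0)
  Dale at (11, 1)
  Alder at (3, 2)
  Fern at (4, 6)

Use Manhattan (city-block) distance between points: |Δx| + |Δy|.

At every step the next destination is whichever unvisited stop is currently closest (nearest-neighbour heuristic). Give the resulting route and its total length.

30 along Cedar → Fern → Alder → Denton → Dale → Grove → Cedar.

Cedar → [Fern:2 / Alder:3 / Denton:4 / Dale:10 / Grove:12] → Fern (2)
Fern → [Alder:5 / Denton:6 / Dale:12 / Grove:14] → Alder (5)
Alder → [Denton:1 / Dale:9 / Grove:11] → Denton (1)
Denton → [Dale:8 / Grove:10] → Dale (8)
Dale → [Grove:2] → Grove (2)
Return Grove→Cedar: 12.
Total = 2 + 5 + 1 + 8 + 2 + 12 = 30.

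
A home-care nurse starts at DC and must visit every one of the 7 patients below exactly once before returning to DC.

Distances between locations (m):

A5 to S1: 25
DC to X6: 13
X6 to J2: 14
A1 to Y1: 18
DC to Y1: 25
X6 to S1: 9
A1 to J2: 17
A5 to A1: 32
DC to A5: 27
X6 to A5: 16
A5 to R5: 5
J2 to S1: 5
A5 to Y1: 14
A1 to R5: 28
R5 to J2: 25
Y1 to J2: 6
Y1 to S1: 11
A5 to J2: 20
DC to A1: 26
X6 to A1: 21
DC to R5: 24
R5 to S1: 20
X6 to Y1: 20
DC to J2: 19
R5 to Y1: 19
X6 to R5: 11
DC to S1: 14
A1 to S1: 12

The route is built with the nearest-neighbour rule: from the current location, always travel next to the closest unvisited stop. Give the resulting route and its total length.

At DC the remaining stops are X6 13, S1 14, J2 19, R5 24, Y1 25, A1 26, A5 27; go to X6.
At X6 the remaining stops are S1 9, R5 11, J2 14, A5 16, Y1 20, A1 21; go to S1.
At S1 the remaining stops are J2 5, Y1 11, A1 12, R5 20, A5 25; go to J2.
At J2 the remaining stops are Y1 6, A1 17, A5 20, R5 25; go to Y1.
At Y1 the remaining stops are A5 14, A1 18, R5 19; go to A5.
At A5 the remaining stops are R5 5, A1 32; go to R5.
At R5 the remaining stops are A1 28; go to A1.
Return A1→DC: 26.
Total = 13 + 9 + 5 + 6 + 14 + 5 + 28 + 26 = 106.

106 m along DC → X6 → S1 → J2 → Y1 → A5 → R5 → A1 → DC.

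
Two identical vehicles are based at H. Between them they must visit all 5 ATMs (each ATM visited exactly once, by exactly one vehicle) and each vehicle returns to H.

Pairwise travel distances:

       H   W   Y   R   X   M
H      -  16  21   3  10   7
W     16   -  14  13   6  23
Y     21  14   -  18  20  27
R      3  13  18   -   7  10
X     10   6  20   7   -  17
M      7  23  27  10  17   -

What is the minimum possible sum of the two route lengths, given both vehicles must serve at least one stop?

Check every non-empty split of the stops between the two vehicles; for each half take its own optimal tour:
  {W} + {Y, R, X, M}: 32 + 64 = 96
  {Y} + {W, R, X, M}: 42 + 46 = 88
  {W, Y} + {R, X, M}: 51 + 34 = 85
  {R} + {W, Y, X, M}: 6 + 64 = 70
  {W, R} + {Y, X, M}: 32 + 64 = 96
  {Y, R} + {W, X, M}: 42 + 46 = 88
  … (15 splits in total)
  {W, Y, R, X} + {M}: 51 + 14 = 65  ← best
Best: vehicle 1 H → Y → W → X → R → H = 51; vehicle 2 H → M → H = 14; combined 65.

65 — the smallest possible combined total.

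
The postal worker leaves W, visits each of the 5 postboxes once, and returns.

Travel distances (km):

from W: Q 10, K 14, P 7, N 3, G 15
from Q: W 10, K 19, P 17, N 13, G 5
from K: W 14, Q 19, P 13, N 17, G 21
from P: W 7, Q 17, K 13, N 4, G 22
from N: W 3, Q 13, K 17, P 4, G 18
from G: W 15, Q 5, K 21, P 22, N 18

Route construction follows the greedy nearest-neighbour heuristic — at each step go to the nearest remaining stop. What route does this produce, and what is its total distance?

W → [N:3 / P:7 / Q:10 / K:14 / G:15] → N (3)
N → [P:4 / Q:13 / K:17 / G:18] → P (4)
P → [K:13 / Q:17 / G:22] → K (13)
K → [Q:19 / G:21] → Q (19)
Q → [G:5] → G (5)
Return G→W: 15.
Total = 3 + 4 + 13 + 19 + 5 + 15 = 59.

Total distance 59 km via the nearest-neighbour route W → N → P → K → Q → G → W.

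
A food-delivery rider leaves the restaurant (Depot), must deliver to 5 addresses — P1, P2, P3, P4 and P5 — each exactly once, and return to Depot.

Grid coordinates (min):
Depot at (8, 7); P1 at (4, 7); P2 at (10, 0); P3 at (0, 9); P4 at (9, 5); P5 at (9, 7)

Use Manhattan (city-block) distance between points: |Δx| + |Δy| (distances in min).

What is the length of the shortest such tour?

38 min — the shortest possible round trip.

There are 60 distinct closed tours to check (reversals are equivalent).
Depot → P1 → P2 → P3 → P4 → P5 → Depot: 4+13+19+13+2+1 = 52
Depot → P1 → P2 → P3 → P5 → P4 → Depot: 4+13+19+11+2+3 = 52
Depot → P1 → P2 → P4 → P3 → P5 → Depot: 4+13+6+13+11+1 = 48
Depot → P1 → P2 → P4 → P5 → P3 → Depot: 4+13+6+2+11+10 = 46
Depot → P1 → P2 → P5 → P3 → P4 → Depot: 4+13+8+11+13+3 = 52
Depot → P1 → P2 → P5 → P4 → P3 → Depot: 4+13+8+2+13+10 = 50
Depot → P1 → P3 → P2 → P4 → P5 → Depot: 4+6+19+6+2+1 = 38
Depot → P1 → P3 → P2 → P5 → P4 → Depot: 4+6+19+8+2+3 = 42
Depot → P1 → P3 → P4 → P2 → P5 → Depot: 4+6+13+6+8+1 = 38
Depot → P1 → P3 → P4 → P5 → P2 → Depot: 4+6+13+2+8+9 = 42
Depot → P1 → P3 → P5 → P2 → P4 → Depot: 4+6+11+8+6+3 = 38
Depot → P1 → P3 → P5 → P4 → P2 → Depot: 4+6+11+2+6+9 = 38
Depot → P1 → P4 → P2 → P3 → P5 → Depot: 4+7+6+19+11+1 = 48
Depot → P1 → P4 → P2 → P5 → P3 → Depot: 4+7+6+8+11+10 = 46
… (46 more)
The minimum is 38.
One optimal route: Depot → P1 → P3 → P2 → P4 → P5 → Depot (or its reverse).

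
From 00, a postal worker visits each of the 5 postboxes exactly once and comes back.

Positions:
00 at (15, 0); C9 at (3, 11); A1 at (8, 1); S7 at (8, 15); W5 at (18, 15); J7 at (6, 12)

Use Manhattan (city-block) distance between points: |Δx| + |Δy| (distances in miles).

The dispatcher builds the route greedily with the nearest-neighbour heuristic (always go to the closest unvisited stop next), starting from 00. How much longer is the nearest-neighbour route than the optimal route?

2 miles longer than the optimal tour.

00: A1=8, W5=18, J7=21, S7=22, C9=23 ⇒ A1
A1: J7=13, S7=14, C9=15, W5=24 ⇒ J7
J7: C9=4, S7=5, W5=15 ⇒ C9
C9: S7=9, W5=19 ⇒ S7
S7: W5=10 ⇒ W5
NN route 00 → A1 → J7 → C9 → S7 → W5 → 00 costs 62.
Optimal: 00 → A1 → C9 → J7 → S7 → W5 → 00 costs 60 (by enumerating all 60 distinct tours).
Excess = 62 − 60 = 2.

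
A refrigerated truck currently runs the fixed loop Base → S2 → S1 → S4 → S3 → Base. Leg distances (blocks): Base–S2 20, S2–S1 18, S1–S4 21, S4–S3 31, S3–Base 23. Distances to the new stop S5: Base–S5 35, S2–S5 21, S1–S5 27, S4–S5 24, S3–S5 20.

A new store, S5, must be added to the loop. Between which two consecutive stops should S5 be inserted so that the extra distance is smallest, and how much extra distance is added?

+13 blocks — insert S5 between S4 and S3.

Insertion cost between consecutive stops i–j is d(i,S5) + d(S5,j) − d(i,j):
  between Base and S2: 35 + 21 − 20 = 36
  between S2 and S1: 21 + 27 − 18 = 30
  between S1 and S4: 27 + 24 − 21 = 30
  between S4 and S3: 24 + 20 − 31 = 13
  between S3 and Base: 20 + 35 − 23 = 32
Cheapest insertion is between S4 and S3, adding 13.
New total = 113 + 13 = 126.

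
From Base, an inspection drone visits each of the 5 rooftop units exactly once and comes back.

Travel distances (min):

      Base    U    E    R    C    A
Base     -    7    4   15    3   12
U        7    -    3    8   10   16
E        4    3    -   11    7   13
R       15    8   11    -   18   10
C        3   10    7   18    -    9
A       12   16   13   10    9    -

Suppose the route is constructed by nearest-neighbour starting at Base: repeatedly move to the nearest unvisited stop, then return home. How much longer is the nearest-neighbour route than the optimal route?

The nearest-neighbour route is 6 min longer than optimal.

Base: C=3, E=4, U=7, A=12, R=15 ⇒ C
C: E=7, A=9, U=10, R=18 ⇒ E
E: U=3, R=11, A=13 ⇒ U
U: R=8, A=16 ⇒ R
R: A=10 ⇒ A
NN route Base → C → E → U → R → A → Base costs 43.
Optimal: Base → E → U → R → A → C → Base costs 37 (by enumerating all 60 distinct tours).
Excess = 43 − 37 = 6.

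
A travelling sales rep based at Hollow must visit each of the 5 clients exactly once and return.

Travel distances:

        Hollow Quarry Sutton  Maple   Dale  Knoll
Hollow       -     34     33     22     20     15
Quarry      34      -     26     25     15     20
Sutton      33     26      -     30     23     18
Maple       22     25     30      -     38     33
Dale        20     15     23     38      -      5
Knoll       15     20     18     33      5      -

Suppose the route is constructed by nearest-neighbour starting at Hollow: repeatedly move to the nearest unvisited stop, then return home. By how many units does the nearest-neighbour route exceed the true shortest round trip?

Excess over optimum: 10.

Hollow: Knoll=15, Dale=20, Maple=22, Sutton=33, Quarry=34 ⇒ Knoll
Knoll: Dale=5, Sutton=18, Quarry=20, Maple=33 ⇒ Dale
Dale: Quarry=15, Sutton=23, Maple=38 ⇒ Quarry
Quarry: Maple=25, Sutton=26 ⇒ Maple
Maple: Sutton=30 ⇒ Sutton
NN route Hollow → Knoll → Dale → Quarry → Maple → Sutton → Hollow costs 123.
Optimal: Hollow → Maple → Sutton → Quarry → Dale → Knoll → Hollow costs 113 (by enumerating all 60 distinct tours).
Excess = 123 − 113 = 10.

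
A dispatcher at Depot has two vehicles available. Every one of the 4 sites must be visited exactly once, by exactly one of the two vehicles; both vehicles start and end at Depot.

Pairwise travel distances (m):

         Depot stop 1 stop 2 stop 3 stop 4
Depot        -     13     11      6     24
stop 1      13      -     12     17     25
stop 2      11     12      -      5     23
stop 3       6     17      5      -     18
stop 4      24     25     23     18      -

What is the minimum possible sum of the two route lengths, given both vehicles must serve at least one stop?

Minimum combined distance: 84 m.

There are 2^3 − 1 = 7 ways to divide the 4 stops into two non-empty groups. For each, the best each vehicle can do is its own shortest tour through its group:
  {stop 1} + {stop 2, stop 3, stop 4}: 26 + 58 = 84
  {stop 2} + {stop 1, stop 3, stop 4}: 22 + 62 = 84
  {stop 1, stop 2} + {stop 3, stop 4}: 36 + 48 = 84
  {stop 3} + {stop 1, stop 2, stop 4}: 12 + 72 = 84
  {stop 1, stop 3} + {stop 2, stop 4}: 36 + 58 = 94
  {stop 2, stop 3} + {stop 1, stop 4}: 22 + 62 = 84
  … (7 splits in total)
Best: vehicle 1 Depot → stop 1 → Depot = 26; vehicle 2 Depot → stop 2 → stop 3 → stop 4 → Depot = 58; combined 84.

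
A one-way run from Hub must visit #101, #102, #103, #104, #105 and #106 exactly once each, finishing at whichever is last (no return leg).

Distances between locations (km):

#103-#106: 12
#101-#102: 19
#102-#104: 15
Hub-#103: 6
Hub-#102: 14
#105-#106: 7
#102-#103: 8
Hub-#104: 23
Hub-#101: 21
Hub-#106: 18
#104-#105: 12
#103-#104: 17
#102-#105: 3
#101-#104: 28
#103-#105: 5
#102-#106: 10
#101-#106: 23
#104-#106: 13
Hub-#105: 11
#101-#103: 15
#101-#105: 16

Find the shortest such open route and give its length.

There are 6! = 720 possible orderings.
Hub → #101 → #102 → #103 → #104 → #105 → #106: 21+19+8+17+12+7 = 84
Hub → #101 → #102 → #103 → #104 → #106 → #105: 21+19+8+17+13+7 = 85
Hub → #101 → #102 → #103 → #105 → #104 → #106: 21+19+8+5+12+13 = 78
Hub → #101 → #102 → #103 → #105 → #106 → #104: 21+19+8+5+7+13 = 73
Hub → #101 → #102 → #103 → #106 → #104 → #105: 21+19+8+12+13+12 = 85
Hub → #101 → #102 → #103 → #106 → #105 → #104: 21+19+8+12+7+12 = 79
Hub → #101 → #102 → #104 → #103 → #105 → #106: 21+19+15+17+5+7 = 84
Hub → #101 → #102 → #104 → #103 → #106 → #105: 21+19+15+17+12+7 = 91
… (712 more)
Hub → #103 → #101 → #102 → #105 → #106 → #104: 6+15+19+3+7+13 = 63  ← best
The minimum is 63.
One shortest path: Hub → #103 → #101 → #102 → #105 → #106 → #104.

Minimum one-way distance = 63 km.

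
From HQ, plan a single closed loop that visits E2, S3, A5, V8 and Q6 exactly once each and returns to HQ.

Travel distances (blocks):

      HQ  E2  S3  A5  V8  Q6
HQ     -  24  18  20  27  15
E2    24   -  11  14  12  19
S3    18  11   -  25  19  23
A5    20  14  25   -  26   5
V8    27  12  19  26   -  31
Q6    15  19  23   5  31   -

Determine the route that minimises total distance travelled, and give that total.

HQ → E2 → S3 → A5 → V8 → Q6 → HQ: 24+11+25+26+31+15 = 132
HQ → E2 → S3 → A5 → Q6 → V8 → HQ: 24+11+25+5+31+27 = 123
HQ → E2 → S3 → V8 → A5 → Q6 → HQ: 24+11+19+26+5+15 = 100
HQ → E2 → S3 → V8 → Q6 → A5 → HQ: 24+11+19+31+5+20 = 110
HQ → E2 → S3 → Q6 → A5 → V8 → HQ: 24+11+23+5+26+27 = 116
HQ → E2 → S3 → Q6 → V8 → A5 → HQ: 24+11+23+31+26+20 = 135
HQ → E2 → A5 → S3 → V8 → Q6 → HQ: 24+14+25+19+31+15 = 128
HQ → E2 → A5 → S3 → Q6 → V8 → HQ: 24+14+25+23+31+27 = 144
HQ → E2 → A5 → V8 → S3 → Q6 → HQ: 24+14+26+19+23+15 = 121
HQ → E2 → A5 → V8 → Q6 → S3 → HQ: 24+14+26+31+23+18 = 136
HQ → E2 → A5 → Q6 → S3 → V8 → HQ: 24+14+5+23+19+27 = 112
HQ → E2 → A5 → Q6 → V8 → S3 → HQ: 24+14+5+31+19+18 = 111
HQ → E2 → V8 → S3 → A5 → Q6 → HQ: 24+12+19+25+5+15 = 100
HQ → E2 → V8 → S3 → Q6 → A5 → HQ: 24+12+19+23+5+20 = 103
… (46 more)
HQ → S3 → V8 → E2 → A5 → Q6 → HQ: 18+19+12+14+5+15 = 83  ← best
The minimum is 83.
One optimal route: HQ → S3 → V8 → E2 → A5 → Q6 → HQ (or its reverse).

Minimum total distance: 83 blocks.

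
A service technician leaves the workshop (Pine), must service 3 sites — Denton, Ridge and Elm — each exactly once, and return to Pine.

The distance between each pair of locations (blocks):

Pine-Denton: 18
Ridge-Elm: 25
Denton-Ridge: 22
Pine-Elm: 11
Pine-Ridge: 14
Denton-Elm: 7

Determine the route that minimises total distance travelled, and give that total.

Minimum total distance: 54 blocks.

There are 3 distinct closed tours to check (reversals are equivalent).
Pine - Denton - Ridge - Elm - Pine: 18+22+25+11 = 76
Pine - Denton - Elm - Ridge - Pine: 18+7+25+14 = 64
Pine - Ridge - Denton - Elm - Pine: 14+22+7+11 = 54
The minimum is 54.
One optimal route: Pine → Ridge → Denton → Elm → Pine (or its reverse).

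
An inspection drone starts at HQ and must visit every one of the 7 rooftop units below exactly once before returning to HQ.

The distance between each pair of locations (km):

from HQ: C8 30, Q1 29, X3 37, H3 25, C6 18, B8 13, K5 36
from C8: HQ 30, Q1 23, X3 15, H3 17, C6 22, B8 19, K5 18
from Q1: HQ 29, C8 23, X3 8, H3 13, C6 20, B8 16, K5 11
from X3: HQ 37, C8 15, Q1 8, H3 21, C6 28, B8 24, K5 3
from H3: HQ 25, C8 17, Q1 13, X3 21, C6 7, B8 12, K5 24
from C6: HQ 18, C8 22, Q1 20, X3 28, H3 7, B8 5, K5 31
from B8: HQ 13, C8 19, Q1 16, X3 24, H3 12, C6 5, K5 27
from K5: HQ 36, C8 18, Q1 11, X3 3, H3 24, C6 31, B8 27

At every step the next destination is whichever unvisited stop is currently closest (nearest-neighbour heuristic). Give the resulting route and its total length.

At HQ the remaining stops are B8 13, C6 18, H3 25, Q1 29, C8 30, K5 36, X3 37; go to B8.
At B8 the remaining stops are C6 5, H3 12, Q1 16, C8 19, X3 24, K5 27; go to C6.
At C6 the remaining stops are H3 7, Q1 20, C8 22, X3 28, K5 31; go to H3.
At H3 the remaining stops are Q1 13, C8 17, X3 21, K5 24; go to Q1.
At Q1 the remaining stops are X3 8, K5 11, C8 23; go to X3.
At X3 the remaining stops are K5 3, C8 15; go to K5.
At K5 the remaining stops are C8 18; go to C8.
Return C8→HQ: 30.
Total = 13 + 5 + 7 + 13 + 8 + 3 + 18 + 30 = 97.

Nearest-neighbour total = 97 km; route HQ → B8 → C6 → H3 → Q1 → X3 → K5 → C8 → HQ.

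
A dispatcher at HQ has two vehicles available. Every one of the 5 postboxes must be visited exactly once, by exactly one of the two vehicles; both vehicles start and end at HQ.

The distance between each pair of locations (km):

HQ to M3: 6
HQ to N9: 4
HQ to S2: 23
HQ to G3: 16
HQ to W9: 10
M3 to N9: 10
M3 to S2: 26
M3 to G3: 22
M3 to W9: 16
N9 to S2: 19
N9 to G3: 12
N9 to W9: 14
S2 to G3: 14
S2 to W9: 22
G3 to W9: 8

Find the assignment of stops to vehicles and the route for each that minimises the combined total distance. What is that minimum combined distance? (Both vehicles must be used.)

There are 2^4 − 1 = 15 ways to divide the 5 stops into two non-empty groups. For each, the best each vehicle can do is its own shortest tour through its group:
  {M3} + {N9, S2, G3, W9}: 12 + 55 = 67
  {N9} + {M3, S2, G3, W9}: 8 + 64 = 72
  {M3, N9} + {S2, G3, W9}: 20 + 55 = 75
  {S2} + {M3, N9, G3, W9}: 46 + 46 = 92
  {M3, S2} + {N9, G3, W9}: 55 + 34 = 89
  {N9, S2} + {M3, G3, W9}: 46 + 46 = 92
  … (15 splits in total)
Best: vehicle 1 HQ → M3 → HQ = 12; vehicle 2 HQ → N9 → S2 → G3 → W9 → HQ = 55; combined 67.

Minimum combined distance: 67 km.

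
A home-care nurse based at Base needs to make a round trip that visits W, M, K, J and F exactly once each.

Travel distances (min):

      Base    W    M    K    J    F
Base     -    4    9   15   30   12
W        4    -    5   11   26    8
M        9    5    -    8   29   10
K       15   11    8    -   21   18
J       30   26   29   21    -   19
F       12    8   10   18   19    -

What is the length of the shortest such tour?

Base - W - M - K - J - F - Base: 4+5+8+21+19+12 = 69
Base - W - M - K - F - J - Base: 4+5+8+18+19+30 = 84
Base - W - M - J - K - F - Base: 4+5+29+21+18+12 = 89
Base - W - M - J - F - K - Base: 4+5+29+19+18+15 = 90
Base - W - M - F - K - J - Base: 4+5+10+18+21+30 = 88
Base - W - M - F - J - K - Base: 4+5+10+19+21+15 = 74
Base - W - K - M - J - F - Base: 4+11+8+29+19+12 = 83
Base - W - K - M - F - J - Base: 4+11+8+10+19+30 = 82
Base - W - K - J - M - F - Base: 4+11+21+29+10+12 = 87
Base - W - K - J - F - M - Base: 4+11+21+19+10+9 = 74
Base - W - K - F - M - J - Base: 4+11+18+10+29+30 = 102
Base - W - K - F - J - M - Base: 4+11+18+19+29+9 = 90
Base - W - J - M - K - F - Base: 4+26+29+8+18+12 = 97
Base - W - J - M - F - K - Base: 4+26+29+10+18+15 = 102
… (46 more)
The minimum is 69.
One optimal route: Base → W → M → K → J → F → Base (or its reverse).

69 min — the shortest possible round trip.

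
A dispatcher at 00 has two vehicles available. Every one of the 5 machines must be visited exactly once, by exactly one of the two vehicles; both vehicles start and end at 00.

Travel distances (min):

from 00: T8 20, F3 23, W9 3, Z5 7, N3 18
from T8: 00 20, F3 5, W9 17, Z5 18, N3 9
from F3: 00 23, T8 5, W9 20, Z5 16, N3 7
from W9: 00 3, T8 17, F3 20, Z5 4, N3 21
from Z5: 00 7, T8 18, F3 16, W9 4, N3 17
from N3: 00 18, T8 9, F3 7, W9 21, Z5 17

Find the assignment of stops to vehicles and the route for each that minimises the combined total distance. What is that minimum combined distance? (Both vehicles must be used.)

61 min — the smallest possible combined total.

Try each way of splitting the stops between the two vehicles (each non-empty) and, for each split, find the best tour for each vehicle:
  {T8} + {F3, W9, Z5, N3}: 40 + 48 = 88
  {F3} + {T8, W9, Z5, N3}: 46 + 52 = 98
  {T8, F3} + {W9, Z5, N3}: 48 + 42 = 90
  {W9} + {T8, F3, Z5, N3}: 6 + 55 = 61
  {T8, W9} + {F3, Z5, N3}: 40 + 48 = 88
  {F3, W9} + {T8, Z5, N3}: 46 + 52 = 98
  … (15 splits in total)
Best: vehicle 1 00 → W9 → 00 = 6; vehicle 2 00 → Z5 → T8 → F3 → N3 → 00 = 55; combined 61.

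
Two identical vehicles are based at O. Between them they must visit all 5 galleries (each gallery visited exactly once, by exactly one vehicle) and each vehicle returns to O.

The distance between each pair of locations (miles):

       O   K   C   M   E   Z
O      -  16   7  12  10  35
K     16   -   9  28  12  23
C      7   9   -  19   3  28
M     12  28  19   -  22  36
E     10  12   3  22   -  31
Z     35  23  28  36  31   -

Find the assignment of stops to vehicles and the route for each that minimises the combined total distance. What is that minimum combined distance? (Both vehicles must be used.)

Minimum combined distance: 104 miles.

Check every non-empty split of the stops between the two vehicles; for each half take its own optimal tour:
  {K} + {C, M, E, Z}: 32 + 89 = 121
  {C} + {K, M, E, Z}: 14 + 93 = 107
  {K, C} + {M, E, Z}: 32 + 89 = 121
  {M} + {K, C, E, Z}: 24 + 80 = 104
  {K, M} + {C, E, Z}: 56 + 76 = 132
  {C, M} + {K, E, Z}: 38 + 80 = 118
  … (15 splits in total)
Best: vehicle 1 O → M → O = 24; vehicle 2 O → K → Z → C → E → O = 80; combined 104.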